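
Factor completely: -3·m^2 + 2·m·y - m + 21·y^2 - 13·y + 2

-(3·m + 7·y - 2)·(m - 3·y + 1)

Group: -m·(3·m + 7·y - 2) + (3·y - 1)·(3·m + 7·y - 2); both groups contain (3·m + 7·y - 2).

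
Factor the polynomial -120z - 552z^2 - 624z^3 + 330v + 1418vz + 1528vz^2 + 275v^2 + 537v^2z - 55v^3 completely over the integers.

Group: v(-55v^2 - 123vz - 55v + 52z^2 + 20z) + (-12z - 6)(-55v^2 - 123vz - 55v + 52z^2 + 20z); both groups contain (-55v^2 - 123vz - 55v + 52z^2 + 20z), so (v - 12z - 6) is a factor with cofactor -55v^2 - 123vz - 55v + 52z^2 + 20z.
The cofactor groups again: -55v^2 - 123vz - 55v + 52z^2 + 20z = -11v(5v + 13z + 5) + 4z(5v + 13z + 5); both groups contain (5v + 13z + 5), giving -(11v - 4z)(5v + 13z + 5).

-(11v - 4z)(5v + 13z + 5)(v - 12z - 6)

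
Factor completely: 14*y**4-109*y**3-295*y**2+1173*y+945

(2*y+7)*(7*y+5)*(y-3)*(y-9)

Testing divisors of the constant over divisors of the leading coefficient, y = -7/2 is a root, so (2*y+7) divides it; the quotient is 7*y**3-79*y**2+129*y+135.
Continuing, y = 9 is a root, so (y-9) is a factor; dividing leaves 7*y**2-16*y-15.
The remaining quadratic factors as (y-3)(7*y+5).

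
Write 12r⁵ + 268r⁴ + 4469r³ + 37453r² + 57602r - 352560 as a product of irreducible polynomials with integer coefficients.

Testing divisors of the constant over divisors of the leading coefficient, r = -15/2 is a root, so (2r + 15) is a factor; dividing leaves 6r⁴ + 89r³ + 1567r² + 6974r - 23504.
Continuing, r = 13/6 is a root, so (6r - 13) divides it; the quotient is r³ + 17r² + 298r + 1808.
Then r = -8 is a root, giving the factor (r + 8) and quotient r² + 9r + 226.
The quadratic r² + 9r + 226 has discriminant -823 < 0 and is irreducible over ℤ.

(2r + 15)(6r - 13)(r + 8)(r² + 9r + 226)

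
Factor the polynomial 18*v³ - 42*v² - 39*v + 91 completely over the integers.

Group as (18*v³ - 39*v) + (-42*v² + 91) = 3*v*(6*v² - 13) - 7*(6*v² - 13).
Both groups share the factor (6*v² - 13).

(3*v - 7)*(6*v² - 13)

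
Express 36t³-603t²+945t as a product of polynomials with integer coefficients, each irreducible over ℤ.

9t(4t-7)(t-15)

Pull out the common factor 9t, then factor the remaining trinomial.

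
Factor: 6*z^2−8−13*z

(2*z+1)*(3*z−8)

Need a pair with product 6·(−8) = −48 and sum −13: that's 3 and −16.
Split the middle term: 6*z^2+3*z − 16*z−8 = 3*z*(2*z+1) − 8*(2*z+1).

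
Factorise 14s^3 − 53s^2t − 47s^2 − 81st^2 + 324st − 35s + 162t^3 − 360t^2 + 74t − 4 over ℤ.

Group: 7s(2s^2 − 5st − 7s − 18t^2 + 38t − 4) + (−9t + 1)(2s^2 − 5st − 7s − 18t^2 + 38t − 4); both groups contain (2s^2 − 5st − 7s − 18t^2 + 38t − 4), so (7s − 9t + 1) is a factor with cofactor 2s^2 − 5st − 7s − 18t^2 + 38t − 4.
The cofactor groups again: 2s^2 − 5st − 7s − 18t^2 + 38t − 4 = s(2s − 9t + 1) + (2t − 4)(2s − 9t + 1); both groups contain (2s − 9t + 1), giving (s + 2t − 4)(2s − 9t + 1).

(2s − 9t + 1)(7s − 9t + 1)(s + 2t − 4)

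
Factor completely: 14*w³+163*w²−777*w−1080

(2*w−9)*(7*w+8)*(w+15)

Among the possible rational roots, w = −15 is a root, so (w+15) divides it; the quotient is 14*w²−47*w−72.
The remaining quadratic factors as (2*w−9)(7*w+8).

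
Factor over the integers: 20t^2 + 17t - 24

(4t - 3)(5t + 8)

Need a pair with product 20·(-24) = -480 and sum 17: that's -15 and 32.
Split the middle term: 20t^2 - 15t + 32t - 24 = 5t(4t - 3) + 8(4t - 3).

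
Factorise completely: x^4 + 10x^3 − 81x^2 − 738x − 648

Trying the rational-root candidates, x = −12 is a root, giving the factor (x + 12) and quotient x^3 − 2x^2 − 57x − 54.
Then x = −6 is a root, so (x + 6) divides it; the quotient is x^2 − 8x − 9.
The remaining quadratic factors as (x − 9)(x + 1).

(x + 1)(x + 12)(x + 6)(x − 9)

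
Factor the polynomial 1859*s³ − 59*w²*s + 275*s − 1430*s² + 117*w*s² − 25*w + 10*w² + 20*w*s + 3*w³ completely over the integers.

(w − 11*s)*(w − 13*s + 5)*(3*w + 13*s − 5)

Group: 3*w*(w² − 24*w*s + 5*w + 143*s² − 55*s) + (13*s − 5)*(w² − 24*w*s + 5*w + 143*s² − 55*s); both groups contain (w² − 24*w*s + 5*w + 143*s² − 55*s), so (3*w + 13*s − 5) is a factor with cofactor w² − 24*w*s + 5*w + 143*s² − 55*s.
The cofactor groups again: w² − 24*w*s + 5*w + 143*s² − 55*s = w*(w − 11*s) + (−13*s + 5)*(w − 11*s); both groups contain (w − 11*s), giving (w − 13*s + 5)*(w − 11*s).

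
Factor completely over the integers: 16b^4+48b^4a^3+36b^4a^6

Factor out 4b^4 first: what remains is 9a^6+12a^3+4.
Recognize a perfect-square trinomial with the parts 2 and 3a^3.

4b^4(3a^3+2)^2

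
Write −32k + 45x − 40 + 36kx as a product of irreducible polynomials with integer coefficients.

(4k + 5)(9x − 8)

Group as (36kx − 32k) + (45x − 40) = 4k(9x − 8) + 5(9x − 8).
Both groups share the factor (9x − 8).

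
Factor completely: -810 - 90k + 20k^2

Pull out the common factor 10, then factor the remaining trinomial.

10(2k + 9)(k - 9)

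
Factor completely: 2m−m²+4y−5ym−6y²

−(2y+m)(3y+m−2)

Group: −3y(2y+m) + (−m+2)(2y+m); both groups contain (2y+m).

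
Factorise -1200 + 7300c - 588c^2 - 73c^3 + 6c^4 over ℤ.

(6c - 1)(c + 10)(c - 10)(c - 12)

Among the possible rational roots, c = -10 is a root, giving the factor (c + 10) and quotient 6c^3 - 133c^2 + 742c - 120.
Then c = 10 is a root, so (c - 10) divides it; the quotient is 6c^2 - 73c + 12.
The remaining quadratic factors as (c - 12)(6c - 1).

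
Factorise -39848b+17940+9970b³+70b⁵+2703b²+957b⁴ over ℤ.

Among the possible rational roots, b = 10/7 is a root, giving the factor (7b-10) and quotient 10b⁴+151b³+1640b²+2729b-1794.
Then b = -13/5 is a root, so (5b+13) divides it; the quotient is 2b³+25b²+263b-138.
Then b = 1/2 is a root, so (2b-1) is a factor; dividing leaves b²+13b+138.
The quadratic b²+13b+138 has discriminant -383 < 0 and is irreducible over ℤ.

(2b-1)(5b+13)(7b-10)(b²+13b+138)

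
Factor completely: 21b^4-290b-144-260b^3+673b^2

(3b-8)(7b+2)(b-1)(b-9)

Trying the rational-root candidates, b = 1 is a root, so (b-1) divides it; the quotient is 21b^3-239b^2+434b+144.
Continuing, b = 9 is a root, so (b-9) divides it; the quotient is 21b^2-50b-16.
The remaining quadratic factors as (7b+2)(3b-8).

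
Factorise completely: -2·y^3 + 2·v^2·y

2·y·(v + y)·(v - y)

Pull out the common factor 2·y; v^2 - y^2 is a difference of squares.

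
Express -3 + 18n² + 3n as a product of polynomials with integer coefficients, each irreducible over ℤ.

Pull out the common factor 3, then factor the remaining trinomial.

3(2n + 1)(3n - 1)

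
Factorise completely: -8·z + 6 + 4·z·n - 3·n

Group as (4·z·n - 8·z) + (-3·n + 6) = 4·z·(n - 2) - 3·(n - 2).
Both groups share the factor (n - 2).

(4·z - 3)·(n - 2)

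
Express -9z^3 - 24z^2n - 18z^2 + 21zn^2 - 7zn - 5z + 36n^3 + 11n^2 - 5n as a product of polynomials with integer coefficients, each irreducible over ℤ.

-(3z - 4n + 1)(3z + 9n + 5)(z + n)

Group: 3z(-3z^2 - 12zn - 5z - 9n^2 - 5n) + (-4n + 1)(-3z^2 - 12zn - 5z - 9n^2 - 5n); both groups contain (-3z^2 - 12zn - 5z - 9n^2 - 5n), so (3z - 4n + 1) is a factor with cofactor -3z^2 - 12zn - 5z - 9n^2 - 5n.
The cofactor groups again: -3z^2 - 12zn - 5z - 9n^2 - 5n = -3z(z + n) + (-9n - 5)(z + n); both groups contain (z + n), giving -(3z + 9n + 5)(z + n).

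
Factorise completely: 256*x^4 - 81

Write as (16*x^2)² − (9)², then factor 16*x^2 - 9 once more.

(4*x + 3)*(4*x - 3)*(16*x^2 + 9)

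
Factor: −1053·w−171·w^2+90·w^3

Pull out the common factor 9·w, then factor the remaining trinomial.

9·w·(2·w−9)·(5·w+13)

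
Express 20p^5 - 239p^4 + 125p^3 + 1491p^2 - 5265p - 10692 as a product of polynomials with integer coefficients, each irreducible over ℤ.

Trying the rational-root candidates, p = 11 is a root, giving the factor (p - 11) and quotient 20p^4 - 19p^3 - 84p^2 + 567p + 972.
Then p = -9/4 is a root, so (4p + 9) divides it; the quotient is 5p^3 - 16p^2 + 15p + 108.
Then p = -9/5 is a root, so (5p + 9) is a factor; dividing leaves p^2 - 5p + 12.
The quadratic p^2 - 5p + 12 has discriminant -23 < 0 and is irreducible over ℤ.

(4p + 9)(5p + 9)(p - 11)(p^2 - 5p + 12)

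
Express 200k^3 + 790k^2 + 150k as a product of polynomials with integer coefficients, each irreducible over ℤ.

10k(4k + 15)(5k + 1)

Pull out the common factor 10k, then factor the remaining trinomial.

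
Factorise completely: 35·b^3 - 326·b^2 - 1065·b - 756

(5·b + 7)·(7·b + 9)·(b - 12)

By the rational root theorem, b = -7/5 is a root, so (5·b + 7) divides it; the quotient is 7·b^2 - 75·b - 108.
The remaining quadratic factors as (b - 12)(7·b + 9).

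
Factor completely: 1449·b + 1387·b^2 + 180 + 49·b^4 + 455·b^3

Among the possible rational roots, b = −15/7 is a root, so (7·b + 15) divides it; the quotient is 7·b^3 + 50·b^2 + 91·b + 12.
Then b = −4 is a root, giving the factor (b + 4) and quotient 7·b^2 + 22·b + 3.
The remaining quadratic factors as (b + 3)(7·b + 1).

(7·b + 1)·(7·b + 15)·(b + 3)·(b + 4)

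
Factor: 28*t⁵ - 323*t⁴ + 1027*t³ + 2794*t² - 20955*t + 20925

(4*t + 15)*(7*t - 9)*(t - 5)*(t² - 9*t + 31)

Testing divisors of the constant over divisors of the leading coefficient, t = 9/7 is a root, so (7*t - 9) divides it; the quotient is 4*t⁴ - 41*t³ + 94*t² + 520*t - 2325.
Then t = -15/4 is a root, so (4*t + 15) is a factor; dividing leaves t³ - 14*t² + 76*t - 155.
Next, t = 5 is a root, giving the factor (t - 5) and quotient t² - 9*t + 31.
The quadratic t² - 9*t + 31 has discriminant -43 < 0 and is irreducible over ℤ.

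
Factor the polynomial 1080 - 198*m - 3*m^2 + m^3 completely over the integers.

By the rational root theorem, m = 12 is a root, so (m - 12) divides it; the quotient is m^2 + 9*m - 90.
The remaining quadratic factors as (m + 15)(m - 6).

(m + 15)*(m - 12)*(m - 6)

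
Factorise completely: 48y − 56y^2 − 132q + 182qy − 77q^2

−(11q − 4y)(7q − 14y + 12)

Group: −11q(7q − 14y + 12) + 4y(7q − 14y + 12); both groups contain (7q − 14y + 12).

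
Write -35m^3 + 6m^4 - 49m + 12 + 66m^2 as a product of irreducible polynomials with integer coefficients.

(2m - 1)(3m - 4)(m - 1)(m - 3)

Among the possible rational roots, m = 4/3 is a root, giving the factor (3m - 4) and quotient 2m^3 - 9m^2 + 10m - 3.
Continuing, m = 1 is a root, so (m - 1) is a factor; dividing leaves 2m^2 - 7m + 3.
The remaining quadratic factors as (m - 3)(2m - 1).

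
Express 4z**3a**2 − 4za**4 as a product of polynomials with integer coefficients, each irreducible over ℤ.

Factor out 4za**2, leaving z**2 − a**2, which is a difference of two squares.

4a**2z(z − a)(z + a)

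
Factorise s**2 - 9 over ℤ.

(s + 3)*(s - 3)

Two integers with product -9 and sum 0 are 3 and -3.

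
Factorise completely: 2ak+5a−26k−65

(2k+5)(a−13)

Group as (2ak+5a) + (−26k−65) = a(2k+5) − 13(2k+5).
Both groups share the factor (2k+5).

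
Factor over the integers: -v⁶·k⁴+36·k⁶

-k⁴·(v³-6·k)·(v³+6·k)

Factor out k⁴ first: what remains is -v⁶+36·k².
Recognize a difference of squares with the parts 6·k and v³.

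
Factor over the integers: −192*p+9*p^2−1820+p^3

By the rational root theorem, p = 14 is a root, so (p−14) divides it; the quotient is p^2+23*p+130.
The remaining quadratic factors as (p+10)(p+13).

(p+10)*(p+13)*(p−14)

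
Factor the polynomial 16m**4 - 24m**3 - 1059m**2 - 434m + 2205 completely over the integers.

Testing divisors of the constant over divisors of the leading coefficient, m = 5/4 is a root, giving the factor (4m - 5) and quotient 4m**3 - m**2 - 266m - 441.
Then m = -7 is a root, so (m + 7) is a factor; dividing leaves 4m**2 - 29m - 63.
The remaining quadratic factors as (4m + 7)(m - 9).

(4m + 7)(4m - 5)(m + 7)(m - 9)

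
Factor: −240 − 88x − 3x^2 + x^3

Trying the rational-root candidates, x = −5 is a root, so (x + 5) divides it; the quotient is x^2 − 8x − 48.
The remaining quadratic factors as (x − 12)(x + 4).

(x + 4)(x + 5)(x − 12)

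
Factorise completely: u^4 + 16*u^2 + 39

(u^2 + 13)*(u^2 + 3)

Substitute w = u^2 to get a quadratic in w, then factor.
u^2 + 13 is irreducible over ℤ (always positive, so no real roots).
u^2 + 3 is irreducible over ℤ (always positive, so no real roots).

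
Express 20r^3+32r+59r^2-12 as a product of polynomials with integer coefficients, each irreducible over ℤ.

Among the possible rational roots, r = -2 is a root, so (r+2) is a factor; dividing leaves 20r^2+19r-6.
The remaining quadratic factors as (5r+6)(4r-1).

(4r-1)(5r+6)(r+2)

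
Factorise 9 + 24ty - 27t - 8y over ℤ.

(3t - 1)(8y - 9)

Group as (24ty - 27t) + (-8y + 9) = 3t(8y - 9) - (8y - 9).
Both groups share the factor (8y - 9).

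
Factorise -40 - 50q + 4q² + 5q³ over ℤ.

(5q + 4)(q² - 10)

Group as (5q³ - 50q) + (4q² - 40) = 5q(q² - 10) + 4(q² - 10).
Both groups share the factor (q² - 10).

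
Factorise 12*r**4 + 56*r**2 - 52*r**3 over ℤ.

Pull out the common factor 4*r**2, then factor the remaining trinomial.

4*r**2*(3*r - 7)*(r - 2)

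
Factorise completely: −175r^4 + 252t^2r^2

Factor out 7r^2, leaving 36t^2 − 25r^2, which is a difference of two squares.

7r^2(6t − 5r)(6t + 5r)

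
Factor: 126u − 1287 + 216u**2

Pull out the common factor 9, then factor the remaining trinomial.

9(4u + 11)(6u − 13)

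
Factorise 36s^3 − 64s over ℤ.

Factor out 4s, leaving 9s^2 − 16, which is a difference of two squares.

4s(3s + 4)(3s − 4)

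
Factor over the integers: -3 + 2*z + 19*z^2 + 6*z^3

(2*z + 1)*(3*z - 1)*(z + 3)

By the rational root theorem, z = -3 is a root, so (z + 3) is a factor; dividing leaves 6*z^2 + z - 1.
The remaining quadratic factors as (2*z + 1)(3*z - 1).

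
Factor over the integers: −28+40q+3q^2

(3q−2)(q+14)

Need a pair with product 3·(−28) = −84 and sum 40: that's −2 and 42.
Split the middle term: 3q^2−2q + 42q−28 = q(3q−2) + 14(3q−2).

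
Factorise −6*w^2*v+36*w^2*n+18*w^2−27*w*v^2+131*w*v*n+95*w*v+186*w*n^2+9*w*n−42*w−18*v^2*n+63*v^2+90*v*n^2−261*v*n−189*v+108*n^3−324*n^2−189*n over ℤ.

Group: 3*w*(−2*w*v+12*w*n+6*w−9*v^2+45*v*n+27*v+54*n^2+27*n) + (2*n−7)*(−2*w*v+12*w*n+6*w−9*v^2+45*v*n+27*v+54*n^2+27*n); both groups contain (−2*w*v+12*w*n+6*w−9*v^2+45*v*n+27*v+54*n^2+27*n), so (3*w+2*n−7) is a factor with cofactor −2*w*v+12*w*n+6*w−9*v^2+45*v*n+27*v+54*n^2+27*n.
The cofactor groups again: −2*w*v+12*w*n+6*w−9*v^2+45*v*n+27*v+54*n^2+27*n = −v*(2*w+9*v+9*n) + (6*n+3)*(2*w+9*v+9*n); both groups contain (2*w+9*v+9*n), giving −(v−6*n−3)*(2*w+9*v+9*n).

−(v−6*n−3)*(3*w+2*n−7)*(2*w+9*v+9*n)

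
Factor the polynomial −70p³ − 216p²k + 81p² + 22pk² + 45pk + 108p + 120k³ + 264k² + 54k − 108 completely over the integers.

Group: 5p(−14p² − 32pk + 33p + 30k² + 21k − 18) + (4k + 6)(−14p² − 32pk + 33p + 30k² + 21k − 18); both groups contain (−14p² − 32pk + 33p + 30k² + 21k − 18), so (5p + 4k + 6) is a factor with cofactor −14p² − 32pk + 33p + 30k² + 21k − 18.
The cofactor groups again: −14p² − 32pk + 33p + 30k² + 21k − 18 = −7p(2p + 6k − 3) + (5k + 6)(2p + 6k − 3); both groups contain (2p + 6k − 3), giving −(7p − 5k − 6)(2p + 6k − 3).

−(7p − 5k − 6)(5p + 4k + 6)(2p + 6k − 3)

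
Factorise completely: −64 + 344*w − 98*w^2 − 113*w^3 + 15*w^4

(3*w − 4)*(5*w − 1)*(w + 2)*(w − 8)

Among the possible rational roots, w = 4/3 is a root, so (3*w − 4) divides it; the quotient is 5*w^3 − 31*w^2 − 74*w + 16.
Continuing, w = 8 is a root, so (w − 8) divides it; the quotient is 5*w^2 + 9*w − 2.
The remaining quadratic factors as (w + 2)(5*w − 1).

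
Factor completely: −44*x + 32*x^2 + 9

Need a pair with product 32·9 = 288 and sum −44: that's −36 and −8.
Split the middle term: 32*x^2 − 36*x − 8*x + 9 = 4*x*(8*x − 9) − (8*x − 9).

(4*x − 1)*(8*x − 9)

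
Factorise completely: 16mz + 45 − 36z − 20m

Group as (16mz − 20m) + (−36z + 45) = 4m(4z − 5) − 9(4z − 5).
Both groups share the factor (4z − 5).

(4m − 9)(4z − 5)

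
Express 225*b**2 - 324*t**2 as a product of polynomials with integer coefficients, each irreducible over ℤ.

9*(5*b + 6*t)*(5*b - 6*t)

Pull out the common factor 9; 25*b**2 - 36*t**2 is a difference of squares.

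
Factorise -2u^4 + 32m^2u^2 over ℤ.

2u^2(4m + u)(4m - u)

Every term has a factor of 2u^2. Then 16m^2 - u^2 = (4m)² − (u)².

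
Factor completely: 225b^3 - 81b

Pull out the common factor 9b; 25b^2 - 9 is a difference of squares.

9b(5b + 3)(5b - 3)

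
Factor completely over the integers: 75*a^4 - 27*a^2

3*a^2*(5*a + 3)*(5*a - 3)

Factor out 3*a^2, leaving 25*a^2 - 9, which is a difference of two squares.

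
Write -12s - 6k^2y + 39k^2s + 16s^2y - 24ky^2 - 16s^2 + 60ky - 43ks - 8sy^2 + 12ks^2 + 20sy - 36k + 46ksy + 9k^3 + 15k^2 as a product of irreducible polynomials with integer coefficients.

Group: 3k(3k^2 + 13ks - 6ky + 9k + 4s^2 - 2sy + 3s) + (4y - 4)(3k^2 + 13ks - 6ky + 9k + 4s^2 - 2sy + 3s); both groups contain (3k^2 + 13ks - 6ky + 9k + 4s^2 - 2sy + 3s), so (3k + 4y - 4) is a factor with cofactor 3k^2 + 13ks - 6ky + 9k + 4s^2 - 2sy + 3s.
The cofactor groups again: 3k^2 + 13ks - 6ky + 9k + 4s^2 - 2sy + 3s = 3k(k + 4s - 2y + 3) + s(k + 4s - 2y + 3); both groups contain (k + 4s - 2y + 3), giving (3k + s)(k + 4s - 2y + 3).

(3k + 4y - 4)(3k + s)(k + 4s - 2y + 3)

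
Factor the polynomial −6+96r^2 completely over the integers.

6(4r+1)(4r−1)

Pull out the common factor 6; 16r^2−1 is a difference of squares.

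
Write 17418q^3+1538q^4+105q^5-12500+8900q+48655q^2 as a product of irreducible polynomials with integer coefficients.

Testing divisors of the constant over divisors of the leading coefficient, q = -10/3 is a root, so (3q+10) divides it; the quotient is 35q^4+396q^3+4486q^2+1265q-1250.
Next, q = 2/5 is a root, so (5q-2) is a factor; dividing leaves 7q^3+82q^2+930q+625.
Next, q = -5/7 is a root, so (7q+5) divides it; the quotient is q^2+11q+125.
The quadratic q^2+11q+125 has discriminant -379 < 0 and is irreducible over ℤ.

(3q+10)(5q-2)(7q+5)(q^2+11q+125)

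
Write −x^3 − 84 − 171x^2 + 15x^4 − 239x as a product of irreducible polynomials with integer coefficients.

Among the possible rational roots, x = −1 is a root, so (x + 1) divides it; the quotient is 15x^3 − 16x^2 − 155x − 84.
Then x = −3/5 is a root, giving the factor (5x + 3) and quotient 3x^2 − 5x − 28.
The remaining quadratic factors as (3x + 7)(x − 4).

(3x + 7)(5x + 3)(x + 1)(x − 4)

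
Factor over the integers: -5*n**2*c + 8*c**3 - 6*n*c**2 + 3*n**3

Group: n*(3*n**2 + n*c - 4*c**2) - 2*c*(3*n**2 + n*c - 4*c**2); both groups contain (3*n**2 + n*c - 4*c**2), so (n - 2*c) is a factor with cofactor 3*n**2 + n*c - 4*c**2.
The cofactor groups again: 3*n**2 + n*c - 4*c**2 = n*(3*n + 4*c) - c*(3*n + 4*c); both groups contain (3*n + 4*c), giving (n - c)*(3*n + 4*c).

(n - 2*c)*(n - c)*(3*n + 4*c)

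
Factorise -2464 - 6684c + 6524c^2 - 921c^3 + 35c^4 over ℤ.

(5c - 8)(7c + 2)(c - 11)(c - 14)

Among the possible rational roots, c = 8/5 is a root, giving the factor (5c - 8) and quotient 7c^3 - 173c^2 + 1028c + 308.
Then c = 14 is a root, so (c - 14) is a factor; dividing leaves 7c^2 - 75c - 22.
The remaining quadratic factors as (c - 11)(7c + 2).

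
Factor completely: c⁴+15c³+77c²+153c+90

Trying the rational-root candidates, c = -5 is a root, so (c+5) is a factor; dividing leaves c³+10c²+27c+18.
Continuing, c = -6 is a root, so (c+6) is a factor; dividing leaves c²+4c+3.
The remaining quadratic factors as (c+1)(c+3).

(c+1)(c+3)(c+5)(c+6)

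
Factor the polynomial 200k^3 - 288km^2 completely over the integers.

Factor out 8k, leaving 25k^2 - 36m^2, which is a difference of two squares.

8k(5k + 6m)(5k - 6m)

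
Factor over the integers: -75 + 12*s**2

Pull out the common factor 3; 4*s**2 - 25 is a difference of squares.

3*(2*s + 5)*(2*s - 5)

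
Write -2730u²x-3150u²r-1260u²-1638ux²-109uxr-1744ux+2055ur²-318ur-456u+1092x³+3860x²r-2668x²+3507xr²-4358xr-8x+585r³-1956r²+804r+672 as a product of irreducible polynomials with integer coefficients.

-(15u-6x-13r+14)(13x+15r+6)(14u+14x+3r-8)

Group: 13x(-210u²-126ux+137ur-76u+84x²+200xr-244x+39r²-146r+112) + (15r+6)(-210u²-126ux+137ur-76u+84x²+200xr-244x+39r²-146r+112); both groups contain (-210u²-126ux+137ur-76u+84x²+200xr-244x+39r²-146r+112), so (13x+15r+6) is a factor with cofactor -210u²-126ux+137ur-76u+84x²+200xr-244x+39r²-146r+112.
The cofactor groups again: -210u²-126ux+137ur-76u+84x²+200xr-244x+39r²-146r+112 = -15u(14u+14x+3r-8) + (6x+13r-14)(14u+14x+3r-8); both groups contain (14u+14x+3r-8), giving -(15u-6x-13r+14)(14u+14x+3r-8).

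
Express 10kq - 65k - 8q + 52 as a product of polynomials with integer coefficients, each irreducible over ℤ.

(2q - 13)(5k - 4)

Group as (10kq - 65k) + (-8q + 52) = 5k(2q - 13) - 4(2q - 13).
Both groups share the factor (2q - 13).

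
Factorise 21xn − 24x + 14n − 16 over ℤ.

(3x + 2)(7n − 8)

Group as (21xn − 24x) + (14n − 16) = 3x(7n − 8) + 2(7n − 8).
Both groups share the factor (7n − 8).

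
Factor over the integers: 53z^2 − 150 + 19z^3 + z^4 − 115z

Testing divisors of the constant over divisors of the leading coefficient, z = −1 is a root, giving the factor (z + 1) and quotient z^3 + 18z^2 + 35z − 150.
Continuing, z = −5 is a root, giving the factor (z + 5) and quotient z^2 + 13z − 30.
The remaining quadratic factors as (z − 2)(z + 15).

(z + 1)(z + 15)(z + 5)(z − 2)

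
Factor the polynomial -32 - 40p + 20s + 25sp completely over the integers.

Group as (25sp + 20s) + (-40p - 32) = 5s(5p + 4) - 8(5p + 4).
Both groups share the factor (5p + 4).

(5p + 4)(5s - 8)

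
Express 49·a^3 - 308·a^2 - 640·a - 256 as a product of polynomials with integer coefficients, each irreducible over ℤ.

(7·a + 4)·(7·a + 8)·(a - 8)

Testing divisors of the constant over divisors of the leading coefficient, a = -8/7 is a root, giving the factor (7·a + 8) and quotient 7·a^2 - 52·a - 32.
The remaining quadratic factors as (7·a + 4)(a - 8).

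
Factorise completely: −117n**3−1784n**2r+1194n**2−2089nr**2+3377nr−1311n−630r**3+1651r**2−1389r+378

Group: 9n(−13n**2−191nr+124n−126r**2+179r−63) + (5r−6)(−13n**2−191nr+124n−126r**2+179r−63); both groups contain (−13n**2−191nr+124n−126r**2+179r−63), so (9n+5r−6) is a factor with cofactor −13n**2−191nr+124n−126r**2+179r−63.
The cofactor groups again: −13n**2−191nr+124n−126r**2+179r−63 = −n(13n+9r−7) + (−14r+9)(13n+9r−7); both groups contain (13n+9r−7), giving −(n+14r−9)(13n+9r−7).

−(13n+9r−7)(9n+5r−6)(n+14r−9)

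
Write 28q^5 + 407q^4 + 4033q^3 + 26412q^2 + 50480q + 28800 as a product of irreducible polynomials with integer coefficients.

(4q + 5)(7q + 9)(q + 8)(q^2 + 4q + 80)

Trying the rational-root candidates, q = −9/7 is a root, so (7q + 9) is a factor; dividing leaves 4q^4 + 53q^3 + 508q^2 + 3120q + 3200.
Next, q = −5/4 is a root, so (4q + 5) divides it; the quotient is q^3 + 12q^2 + 112q + 640.
Next, q = −8 is a root, so (q + 8) divides it; the quotient is q^2 + 4q + 80.
The quadratic q^2 + 4q + 80 has discriminant −304 < 0 and is irreducible over ℤ.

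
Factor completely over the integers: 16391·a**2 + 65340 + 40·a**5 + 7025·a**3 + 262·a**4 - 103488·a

Testing divisors of the constant over divisors of the leading coefficient, a = 3/4 is a root, so (4·a - 3) divides it; the quotient is 10·a**4 + 73·a**3 + 1811·a**2 + 5456·a - 21780.
Continuing, a = 11/5 is a root, so (5·a - 11) divides it; the quotient is 2·a**3 + 19·a**2 + 404·a + 1980.
Then a = -11/2 is a root, so (2·a + 11) divides it; the quotient is a**2 + 4·a + 180.
The quadratic a**2 + 4·a + 180 has discriminant -704 < 0 and is irreducible over ℤ.

(2·a + 11)·(4·a - 3)·(5·a - 11)·(a**2 + 4·a + 180)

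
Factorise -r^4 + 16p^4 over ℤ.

(2p + r)(2p - r)(4p^2 + r^2)

Write as (4p^2)² − (r^2)², then factor 4p^2 - r^2 once more.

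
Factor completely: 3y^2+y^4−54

(y^2+9)(y^2−6)

Substitute u = y^2 to get a quadratic in u, then factor.
y^2−6 is irreducible over ℤ (6 is not a perfect square).
y^2+9 is irreducible over ℤ (sum of squares).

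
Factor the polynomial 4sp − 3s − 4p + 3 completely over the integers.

Group as (4sp − 3s) + (−4p + 3) = s(4p − 3) − (4p − 3).
Both groups share the factor (4p − 3).

(4p − 3)(s − 1)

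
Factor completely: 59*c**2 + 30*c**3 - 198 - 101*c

Testing divisors of the constant over divisors of the leading coefficient, c = 11/6 is a root, giving the factor (6*c - 11) and quotient 5*c**2 + 19*c + 18.
The remaining quadratic factors as (5*c + 9)(c + 2).

(5*c + 9)*(6*c - 11)*(c + 2)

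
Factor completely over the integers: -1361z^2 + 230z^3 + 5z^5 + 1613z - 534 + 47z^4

By the rational root theorem, z = 3/5 is a root, so (5z - 3) divides it; the quotient is z^4 + 10z^3 + 52z^2 - 241z + 178.
Next, z = 2 is a root, so (z - 2) divides it; the quotient is z^3 + 12z^2 + 76z - 89.
Continuing, z = 1 is a root, so (z - 1) is a factor; dividing leaves z^2 + 13z + 89.
The quadratic z^2 + 13z + 89 has discriminant -187 < 0 and is irreducible over ℤ.

(5z - 3)(z - 1)(z - 2)(z^2 + 13z + 89)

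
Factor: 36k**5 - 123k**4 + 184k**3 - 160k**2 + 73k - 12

(3k - 1)(3k - 4)(4k - 3)(k**2 - k + 1)

By the rational root theorem, k = 3/4 is a root, so (4k - 3) is a factor; dividing leaves 9k**4 - 24k**3 + 28k**2 - 19k + 4.
Next, k = 1/3 is a root, so (3k - 1) divides it; the quotient is 3k**3 - 7k**2 + 7k - 4.
Next, k = 4/3 is a root, so (3k - 4) divides it; the quotient is k**2 - k + 1.
The quadratic k**2 - k + 1 has discriminant -3 < 0 and is irreducible over ℤ.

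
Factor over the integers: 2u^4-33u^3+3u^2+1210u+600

Testing divisors of the constant over divisors of the leading coefficient, u = -1/2 is a root, so (2u+1) divides it; the quotient is u^3-17u^2+10u+600.
Next, u = 10 is a root, so (u-10) divides it; the quotient is u^2-7u-60.
The remaining quadratic factors as (u+5)(u-12).

(2u+1)(u+5)(u-10)(u-12)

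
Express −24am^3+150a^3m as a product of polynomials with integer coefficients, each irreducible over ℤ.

6am(5a+2m)(5a−2m)

Factor out 6am, leaving 25a^2−4m^2, which is a difference of two squares.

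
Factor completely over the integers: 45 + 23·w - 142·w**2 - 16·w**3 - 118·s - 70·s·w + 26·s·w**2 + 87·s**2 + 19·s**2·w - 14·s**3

-(2·s - w - 9)·(7·s + 8·w - 5)·(s - 2·w - 1)

Group: 7·s·(-2·s**2 + 5·s·w + 11·s - 2·w**2 - 19·w - 9) + (8·w - 5)·(-2·s**2 + 5·s·w + 11·s - 2·w**2 - 19·w - 9); both groups contain (-2·s**2 + 5·s·w + 11·s - 2·w**2 - 19·w - 9), so (7·s + 8·w - 5) is a factor with cofactor -2·s**2 + 5·s·w + 11·s - 2·w**2 - 19·w - 9.
The cofactor groups again: -2·s**2 + 5·s·w + 11·s - 2·w**2 - 19·w - 9 = -2·s·(s - 2·w - 1) + (w + 9)·(s - 2·w - 1); both groups contain (s - 2·w - 1), giving -(2·s - w - 9)·(s - 2·w - 1).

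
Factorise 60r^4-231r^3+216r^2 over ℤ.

3r^2(4r-9)(5r-8)

Pull out the common factor 3r^2, then factor the remaining trinomial.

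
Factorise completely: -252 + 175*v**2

Every term has a factor of 7. Then 25*v**2 - 36 = (5*v)² − (6)².

7*(5*v + 6)*(5*v - 6)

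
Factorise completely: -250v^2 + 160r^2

Every term has a factor of 10. Then 16r^2 - 25v^2 = (4r)² − (5v)².

10(4r + 5v)(4r - 5v)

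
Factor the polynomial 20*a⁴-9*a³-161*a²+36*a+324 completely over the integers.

(4*a-9)*(5*a+9)*(a+2)*(a-2)

By the rational root theorem, a = 9/4 is a root, so (4*a-9) is a factor; dividing leaves 5*a³+9*a²-20*a-36.
Continuing, a = -9/5 is a root, giving the factor (5*a+9) and quotient a²-4.
The remaining quadratic factors as (a-2)(a+2).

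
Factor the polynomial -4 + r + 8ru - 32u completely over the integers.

(8u + 1)(r - 4)

Group as (8ru + r) + (-32u - 4) = r(8u + 1) - 4(8u + 1).
Both groups share the factor (8u + 1).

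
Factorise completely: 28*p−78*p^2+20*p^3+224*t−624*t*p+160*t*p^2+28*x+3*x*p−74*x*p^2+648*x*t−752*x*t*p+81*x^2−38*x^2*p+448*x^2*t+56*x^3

(7*x−10*p+4)*(8*x−2*p+7)*(x+8*t+p)

Group: x*(56*x^2−94*x*p+81*x+20*p^2−78*p+28) + (8*t+p)*(56*x^2−94*x*p+81*x+20*p^2−78*p+28); both groups contain (56*x^2−94*x*p+81*x+20*p^2−78*p+28), so (x+8*t+p) is a factor with cofactor 56*x^2−94*x*p+81*x+20*p^2−78*p+28.
The cofactor groups again: 56*x^2−94*x*p+81*x+20*p^2−78*p+28 = 7*x*(8*x−2*p+7) + (−10*p+4)*(8*x−2*p+7); both groups contain (8*x−2*p+7), giving (7*x−10*p+4)*(8*x−2*p+7).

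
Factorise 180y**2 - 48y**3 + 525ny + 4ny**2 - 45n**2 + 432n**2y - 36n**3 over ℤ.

Group: n(-36n**2 - 45n + 4y**2 - 15y) - 12y(-36n**2 - 45n + 4y**2 - 15y); both groups contain (-36n**2 - 45n + 4y**2 - 15y), so (n - 12y) is a factor with cofactor -36n**2 - 45n + 4y**2 - 15y.
The cofactor groups again: -36n**2 - 45n + 4y**2 - 15y = -12n(3n + y) + (4y - 15)(3n + y); both groups contain (3n + y), giving -(12n - 4y + 15)(3n + y).

-(12n - 4y + 15)(3n + y)(n - 12y)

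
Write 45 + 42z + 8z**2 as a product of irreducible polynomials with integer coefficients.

(2z + 3)(4z + 15)

Need a pair with product 8·45 = 360 and sum 42: that's 30 and 12.
Split the middle term: 8z**2 + 30z + 12z + 45 = 2z(4z + 15) + 3(4z + 15).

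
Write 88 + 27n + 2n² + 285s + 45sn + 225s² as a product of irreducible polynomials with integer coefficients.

Group: 15s(15s + 2n + 11) + (n + 8)(15s + 2n + 11); both groups contain (15s + 2n + 11).

(15s + 2n + 11)(15s + n + 8)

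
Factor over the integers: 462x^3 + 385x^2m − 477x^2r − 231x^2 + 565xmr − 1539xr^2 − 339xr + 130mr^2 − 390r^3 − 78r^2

(11x + 13r)(7x + 2r)(6x + 5m − 15r − 3)

Group: 6x(77x^2 + 113xr + 26r^2) + (5m − 15r − 3)(77x^2 + 113xr + 26r^2); both groups contain (77x^2 + 113xr + 26r^2), so (6x + 5m − 15r − 3) is a factor with cofactor 77x^2 + 113xr + 26r^2.
The cofactor groups again: 77x^2 + 113xr + 26r^2 = 11x(7x + 2r) + 13r(7x + 2r); both groups contain (7x + 2r), giving (11x + 13r)(7x + 2r).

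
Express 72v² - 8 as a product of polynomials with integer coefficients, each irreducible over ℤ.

8(3v + 1)(3v - 1)

Pull out the common factor 8; 9v² - 1 is a difference of squares.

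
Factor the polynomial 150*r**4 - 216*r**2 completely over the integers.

6*r**2*(5*r + 6)*(5*r - 6)

Pull out the common factor 6*r**2; 25*r**2 - 36 is a difference of squares.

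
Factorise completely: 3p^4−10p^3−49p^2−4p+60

(3p+5)(p+2)(p−1)(p−6)

Trying the rational-root candidates, p = −2 is a root, giving the factor (p+2) and quotient 3p^3−16p^2−17p+30.
Continuing, p = 1 is a root, so (p−1) divides it; the quotient is 3p^2−13p−30.
The remaining quadratic factors as (p−6)(3p+5).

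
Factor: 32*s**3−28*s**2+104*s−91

Group as (32*s**3+104*s) + (−28*s**2−91) = 8*s*(4*s**2+13) − 7*(4*s**2+13).
Both groups share the factor (4*s**2+13).

(8*s−7)*(4*s**2+13)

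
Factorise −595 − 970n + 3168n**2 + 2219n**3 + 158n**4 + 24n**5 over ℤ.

By the rational root theorem, n = 1/2 is a root, giving the factor (2n − 1) and quotient 12n**4 + 85n**3 + 1152n**2 + 2160n + 595.
Then n = −7/4 is a root, so (4n + 7) divides it; the quotient is 3n**3 + 16n**2 + 260n + 85.
Next, n = −1/3 is a root, so (3n + 1) is a factor; dividing leaves n**2 + 5n + 85.
The quadratic n**2 + 5n + 85 has discriminant −315 < 0 and is irreducible over ℤ.

(2n − 1)(3n + 1)(4n + 7)(n**2 + 5n + 85)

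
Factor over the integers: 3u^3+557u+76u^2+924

(3u+7)(u+11)(u+12)

Trying the rational-root candidates, u = -7/3 is a root, so (3u+7) divides it; the quotient is u^2+23u+132.
The remaining quadratic factors as (u+11)(u+12).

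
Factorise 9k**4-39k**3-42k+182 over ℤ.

Group as (9k**4-42k) + (-39k**3+182) = 3k(3k**3-14) - 13(3k**3-14).
Both groups share the factor (3k**3-14).

(3k-13)(3k**3-14)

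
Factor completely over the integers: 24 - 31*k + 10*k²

Need a pair with product 10·24 = 240 and sum -31: that's -15 and -16.
Split the middle term: 10*k² - 15*k - 16*k + 24 = 5*k*(2*k - 3) - 8*(2*k - 3).

(2*k - 3)*(5*k - 8)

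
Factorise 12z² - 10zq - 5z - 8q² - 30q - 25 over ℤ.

(3z - 4q - 5)(4z + 2q + 5)

Group: 4z(3z - 4q - 5) + (2q + 5)(3z - 4q - 5); both groups contain (3z - 4q - 5).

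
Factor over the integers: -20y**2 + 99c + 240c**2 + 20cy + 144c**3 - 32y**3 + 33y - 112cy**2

(12c + 8y + 11)(3c + y)(4c - 4y + 3)

Group: 12c(12c**2 - 8cy + 9c - 4y**2 + 3y) + (8y + 11)(12c**2 - 8cy + 9c - 4y**2 + 3y); both groups contain (12c**2 - 8cy + 9c - 4y**2 + 3y), so (12c + 8y + 11) is a factor with cofactor 12c**2 - 8cy + 9c - 4y**2 + 3y.
The cofactor groups again: 12c**2 - 8cy + 9c - 4y**2 + 3y = 3c(4c - 4y + 3) + y(4c - 4y + 3); both groups contain (4c - 4y + 3), giving (3c + y)(4c - 4y + 3).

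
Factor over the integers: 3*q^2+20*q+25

Need a pair with product 3·25 = 75 and sum 20: that's 5 and 15.
Split the middle term: 3*q^2+5*q + 15*q+25 = q*(3*q+5) + 5*(3*q+5).

(3*q+5)*(q+5)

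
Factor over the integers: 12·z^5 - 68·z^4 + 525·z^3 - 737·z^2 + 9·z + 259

(2·z + 1)·(6·z - 7)·(z - 1)·(z^2 - 4·z + 37)

Testing divisors of the constant over divisors of the leading coefficient, z = 7/6 is a root, giving the factor (6·z - 7) and quotient 2·z^4 - 9·z^3 + 77·z^2 - 33·z - 37.
Continuing, z = -1/2 is a root, so (2·z + 1) is a factor; dividing leaves z^3 - 5·z^2 + 41·z - 37.
Continuing, z = 1 is a root, giving the factor (z - 1) and quotient z^2 - 4·z + 37.
The quadratic z^2 - 4·z + 37 has discriminant -132 < 0 and is irreducible over ℤ.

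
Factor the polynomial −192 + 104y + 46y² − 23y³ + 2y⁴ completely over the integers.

(2y − 3)(y + 2)(y − 4)(y − 8)

Testing divisors of the constant over divisors of the leading coefficient, y = −2 is a root, giving the factor (y + 2) and quotient 2y³ − 27y² + 100y − 96.
Next, y = 4 is a root, giving the factor (y − 4) and quotient 2y² − 19y + 24.
The remaining quadratic factors as (y − 8)(2y − 3).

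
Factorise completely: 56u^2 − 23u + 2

Need a pair with product 56·2 = 112 and sum −23: that's −16 and −7.
Split the middle term: 56u^2 − 16u − 7u + 2 = 8u(7u − 2) − (7u − 2).

(7u − 2)(8u − 1)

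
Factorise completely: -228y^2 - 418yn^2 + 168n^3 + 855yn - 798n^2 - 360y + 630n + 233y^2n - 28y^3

-(7y - 4n + 15)(y - 6n + 6)(4y - 7n)

Group: 4y(-7y^2 + 46yn - 57y - 24n^2 + 114n - 90) - 7n(-7y^2 + 46yn - 57y - 24n^2 + 114n - 90); both groups contain (-7y^2 + 46yn - 57y - 24n^2 + 114n - 90), so (4y - 7n) is a factor with cofactor -7y^2 + 46yn - 57y - 24n^2 + 114n - 90.
The cofactor groups again: -7y^2 + 46yn - 57y - 24n^2 + 114n - 90 = -y(7y - 4n + 15) + (6n - 6)(7y - 4n + 15); both groups contain (7y - 4n + 15), giving -(y - 6n + 6)(7y - 4n + 15).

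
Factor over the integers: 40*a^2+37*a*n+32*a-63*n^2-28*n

(5*a+9*n+4)*(8*a-7*n)

Group: 8*a*(5*a+9*n+4) - 7*n*(5*a+9*n+4); both groups contain (5*a+9*n+4).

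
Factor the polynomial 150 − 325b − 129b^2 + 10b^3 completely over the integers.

Among the possible rational roots, b = −5/2 is a root, giving the factor (2b + 5) and quotient 5b^2 − 77b + 30.
The remaining quadratic factors as (b − 15)(5b − 2).

(2b + 5)(5b − 2)(b − 15)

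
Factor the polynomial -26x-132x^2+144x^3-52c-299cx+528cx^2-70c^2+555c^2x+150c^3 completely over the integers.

(15c+12x-13)(2c+x)(5c+12x+2)

Group: 15c(10c^2+29cx+4c+12x^2+2x) + (12x-13)(10c^2+29cx+4c+12x^2+2x); both groups contain (10c^2+29cx+4c+12x^2+2x), so (15c+12x-13) is a factor with cofactor 10c^2+29cx+4c+12x^2+2x.
The cofactor groups again: 10c^2+29cx+4c+12x^2+2x = 2c(5c+12x+2) + x(5c+12x+2); both groups contain (5c+12x+2), giving (2c+x)(5c+12x+2).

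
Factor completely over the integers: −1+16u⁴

Difference of squares twice: with A = 2u and B = 1, A⁴ − B⁴ = (A² − B²)(A² + B²), and A² − B² factors again.

(2u+1)(2u−1)(4u²+1)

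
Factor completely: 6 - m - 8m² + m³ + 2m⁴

By the rational root theorem, m = -1 is a root, so (m + 1) divides it; the quotient is 2m³ - m² - 7m + 6.
Continuing, m = 1 is a root, so (m - 1) divides it; the quotient is 2m² + m - 6.
The remaining quadratic factors as (m + 2)(2m - 3).

(2m - 3)(m + 1)(m + 2)(m - 1)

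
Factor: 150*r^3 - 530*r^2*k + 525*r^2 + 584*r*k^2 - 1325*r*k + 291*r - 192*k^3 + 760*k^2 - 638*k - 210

Group: 5*r*(30*r^2 - 88*r*k + 63*r + 64*k^2 - 104*k - 30) + (-3*k + 7)*(30*r^2 - 88*r*k + 63*r + 64*k^2 - 104*k - 30); both groups contain (30*r^2 - 88*r*k + 63*r + 64*k^2 - 104*k - 30), so (5*r - 3*k + 7) is a factor with cofactor 30*r^2 - 88*r*k + 63*r + 64*k^2 - 104*k - 30.
The cofactor groups again: 30*r^2 - 88*r*k + 63*r + 64*k^2 - 104*k - 30 = 5*r*(6*r - 8*k + 15) + (-8*k - 2)*(6*r - 8*k + 15); both groups contain (6*r - 8*k + 15), giving (5*r - 8*k - 2)*(6*r - 8*k + 15).

(5*r - 3*k + 7)*(5*r - 8*k - 2)*(6*r - 8*k + 15)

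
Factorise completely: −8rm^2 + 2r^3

Factor out 2r, leaving r^2 − 4m^2, which is a difference of two squares.

2r(r − 2m)(r + 2m)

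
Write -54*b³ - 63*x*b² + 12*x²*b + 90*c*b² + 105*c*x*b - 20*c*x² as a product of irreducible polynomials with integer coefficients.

Group: x*(-20*c*x - 15*c*b + 12*x*b + 9*b²) - 6*b*(-20*c*x - 15*c*b + 12*x*b + 9*b²); both groups contain (-20*c*x - 15*c*b + 12*x*b + 9*b²), so (x - 6*b) is a factor with cofactor -20*c*x - 15*c*b + 12*x*b + 9*b².
The cofactor groups again: -20*c*x - 15*c*b + 12*x*b + 9*b² = -5*c*(4*x + 3*b) + 3*b*(4*x + 3*b); both groups contain (4*x + 3*b), giving -(5*c - 3*b)*(4*x + 3*b).

-(5*c - 3*b)*(x - 6*b)*(4*x + 3*b)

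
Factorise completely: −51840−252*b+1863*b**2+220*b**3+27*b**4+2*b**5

By the rational root theorem, b = 4 is a root, so (b−4) divides it; the quotient is 2*b**4+35*b**3+360*b**2+3303*b+12960.
Continuing, b = −9 is a root, giving the factor (b+9) and quotient 2*b**3+17*b**2+207*b+1440.
Continuing, b = −15/2 is a root, so (2*b+15) is a factor; dividing leaves b**2+b+96.
The quadratic b**2+b+96 has discriminant −383 < 0 and is irreducible over ℤ.

(2*b+15)*(b+9)*(b−4)*(b**2+b+96)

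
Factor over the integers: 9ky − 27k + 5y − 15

Group as (9ky − 27k) + (5y − 15) = 9k(y − 3) + 5(y − 3).
Both groups share the factor (y − 3).

(9k + 5)(y − 3)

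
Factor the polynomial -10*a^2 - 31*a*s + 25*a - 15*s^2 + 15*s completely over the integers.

Group: -5*a*(2*a + 5*s - 5) - 3*s*(2*a + 5*s - 5); both groups contain (2*a + 5*s - 5).

-(2*a + 5*s - 5)*(5*a + 3*s)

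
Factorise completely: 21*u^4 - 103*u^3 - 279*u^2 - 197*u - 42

By the rational root theorem, u = -2/3 is a root, so (3*u + 2) is a factor; dividing leaves 7*u^3 - 39*u^2 - 67*u - 21.
Then u = 7 is a root, so (u - 7) divides it; the quotient is 7*u^2 + 10*u + 3.
The remaining quadratic factors as (u + 1)(7*u + 3).

(3*u + 2)*(7*u + 3)*(u + 1)*(u - 7)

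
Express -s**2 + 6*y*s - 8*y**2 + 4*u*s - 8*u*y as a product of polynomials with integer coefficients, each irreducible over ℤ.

-(2*y - s)*(4*u + 4*y - s)

Group: -4*u*(2*y - s) + (-4*y + s)*(2*y - s); both groups contain (2*y - s).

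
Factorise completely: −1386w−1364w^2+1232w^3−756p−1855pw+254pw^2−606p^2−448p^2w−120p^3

−(4p+14w+9)(5p−8w+14)(6p+11w)

Group: 4p(−30p^2−7pw−84p+88w^2−154w) + (14w+9)(−30p^2−7pw−84p+88w^2−154w); both groups contain (−30p^2−7pw−84p+88w^2−154w), so (4p+14w+9) is a factor with cofactor −30p^2−7pw−84p+88w^2−154w.
The cofactor groups again: −30p^2−7pw−84p+88w^2−154w = −6p(5p−8w+14) − 11w(5p−8w+14); both groups contain (5p−8w+14), giving −(6p+11w)(5p−8w+14).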